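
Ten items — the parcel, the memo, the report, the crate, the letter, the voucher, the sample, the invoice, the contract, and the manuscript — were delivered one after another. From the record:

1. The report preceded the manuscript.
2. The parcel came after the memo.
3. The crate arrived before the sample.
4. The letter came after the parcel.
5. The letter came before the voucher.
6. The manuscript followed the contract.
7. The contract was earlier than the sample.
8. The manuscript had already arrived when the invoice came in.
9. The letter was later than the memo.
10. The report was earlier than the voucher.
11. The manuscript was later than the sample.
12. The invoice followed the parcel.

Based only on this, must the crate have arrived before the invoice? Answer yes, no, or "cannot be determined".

yes

Chain the constraints: the crate → the sample → the manuscript → the invoice. Each link is directly stated, so the crate comes before the invoice.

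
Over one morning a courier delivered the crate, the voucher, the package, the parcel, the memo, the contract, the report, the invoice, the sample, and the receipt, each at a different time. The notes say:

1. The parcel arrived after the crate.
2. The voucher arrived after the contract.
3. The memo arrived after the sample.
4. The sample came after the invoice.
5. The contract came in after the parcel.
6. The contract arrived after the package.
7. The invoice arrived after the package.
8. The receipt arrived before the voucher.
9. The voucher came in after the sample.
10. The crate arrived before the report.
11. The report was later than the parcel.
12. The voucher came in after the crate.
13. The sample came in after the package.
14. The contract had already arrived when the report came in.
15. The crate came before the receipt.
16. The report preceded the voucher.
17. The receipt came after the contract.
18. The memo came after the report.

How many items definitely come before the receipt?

4

Directly stated before the receipt: the contract and the crate.
The package reaches the receipt via the package → the contract → the receipt.
The parcel reaches the receipt via the parcel → the contract → the receipt.
That's the contract, the crate, the package, and the parcel — 4 in all.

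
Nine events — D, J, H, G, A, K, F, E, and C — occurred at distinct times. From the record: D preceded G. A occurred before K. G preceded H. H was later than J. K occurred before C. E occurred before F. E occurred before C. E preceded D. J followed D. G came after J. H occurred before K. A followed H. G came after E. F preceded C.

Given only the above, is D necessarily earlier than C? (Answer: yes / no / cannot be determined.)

yes

Chain the constraints: D → G → H → K → C. Each link is directly stated, so D comes before C.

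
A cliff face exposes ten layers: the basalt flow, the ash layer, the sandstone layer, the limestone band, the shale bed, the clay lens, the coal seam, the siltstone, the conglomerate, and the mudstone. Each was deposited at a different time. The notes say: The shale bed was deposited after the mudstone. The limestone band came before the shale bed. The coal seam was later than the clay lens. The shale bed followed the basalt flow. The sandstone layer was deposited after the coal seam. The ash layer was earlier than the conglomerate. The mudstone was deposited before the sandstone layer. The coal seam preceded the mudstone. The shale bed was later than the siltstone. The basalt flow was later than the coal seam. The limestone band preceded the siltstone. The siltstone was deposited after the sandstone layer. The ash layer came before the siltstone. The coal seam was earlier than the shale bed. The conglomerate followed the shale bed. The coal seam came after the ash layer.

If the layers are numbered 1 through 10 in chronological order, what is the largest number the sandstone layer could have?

7

The sandstone layer must come before the conglomerate, the shale bed, and the siltstone — 3 layers forced after it.
Everything else can be placed before the sandstone layer in some valid order, so the sandstone layer can sit as late as position 10 − 3 = 7.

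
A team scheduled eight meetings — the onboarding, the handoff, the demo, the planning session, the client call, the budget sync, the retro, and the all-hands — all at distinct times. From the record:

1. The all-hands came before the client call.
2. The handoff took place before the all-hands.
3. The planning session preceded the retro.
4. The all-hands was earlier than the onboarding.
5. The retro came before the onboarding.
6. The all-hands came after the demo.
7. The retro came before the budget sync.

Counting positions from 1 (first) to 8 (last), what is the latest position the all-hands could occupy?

6

The all-hands must come before the client call and the onboarding — 2 meetings forced after it.
Everything else can be placed before the all-hands in some valid order, so the all-hands can sit as late as position 8 − 2 = 6.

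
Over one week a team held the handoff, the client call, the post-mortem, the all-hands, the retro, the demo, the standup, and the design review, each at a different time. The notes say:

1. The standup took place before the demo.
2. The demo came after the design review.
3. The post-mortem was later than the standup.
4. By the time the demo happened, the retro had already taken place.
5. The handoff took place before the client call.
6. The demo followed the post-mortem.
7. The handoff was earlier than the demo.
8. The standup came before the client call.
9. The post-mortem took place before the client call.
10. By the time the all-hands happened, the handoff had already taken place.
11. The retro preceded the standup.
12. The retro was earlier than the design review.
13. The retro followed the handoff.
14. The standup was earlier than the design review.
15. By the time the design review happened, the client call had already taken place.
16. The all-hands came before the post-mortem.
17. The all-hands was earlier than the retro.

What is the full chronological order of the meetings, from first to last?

the handoff, the all-hands, the retro, the standup, the post-mortem, the client call, the design review, the demo

The constraints fix every adjacent pair, so only one ordering works:
the handoff → the all-hands → the retro → the standup → the post-mortem → the client call → the design review → the demo.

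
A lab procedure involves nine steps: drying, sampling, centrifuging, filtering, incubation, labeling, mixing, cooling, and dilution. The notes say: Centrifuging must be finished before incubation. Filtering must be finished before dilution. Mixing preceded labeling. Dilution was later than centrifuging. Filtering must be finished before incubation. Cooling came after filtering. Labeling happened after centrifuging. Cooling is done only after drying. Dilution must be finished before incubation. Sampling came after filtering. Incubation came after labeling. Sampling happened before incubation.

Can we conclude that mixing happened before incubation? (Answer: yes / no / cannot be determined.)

yes

Chain the constraints: mixing → labeling → incubation. Each link is directly stated, so mixing comes before incubation.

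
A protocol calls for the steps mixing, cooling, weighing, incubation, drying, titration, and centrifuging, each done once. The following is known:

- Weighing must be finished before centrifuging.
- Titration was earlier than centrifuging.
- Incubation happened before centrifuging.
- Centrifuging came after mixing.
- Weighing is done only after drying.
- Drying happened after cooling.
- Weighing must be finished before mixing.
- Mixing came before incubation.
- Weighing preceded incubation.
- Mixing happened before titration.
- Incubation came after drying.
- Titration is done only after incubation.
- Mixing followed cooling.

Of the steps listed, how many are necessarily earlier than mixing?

3

Directly stated before mixing: cooling and weighing.
Drying reaches mixing via drying → weighing → mixing.
That's cooling, drying, and weighing — 3 in all.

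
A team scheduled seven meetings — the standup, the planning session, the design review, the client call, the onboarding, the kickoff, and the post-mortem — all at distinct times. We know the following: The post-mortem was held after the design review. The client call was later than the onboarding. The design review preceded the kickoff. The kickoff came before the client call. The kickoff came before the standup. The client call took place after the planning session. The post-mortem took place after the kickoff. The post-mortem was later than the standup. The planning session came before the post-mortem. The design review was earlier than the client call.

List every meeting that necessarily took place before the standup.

the design review, the kickoff

Directly stated before the standup: the kickoff.
The design review reaches the standup via the design review → the kickoff → the standup.
No chain forces the client call (or any of the others) ahead of the standup.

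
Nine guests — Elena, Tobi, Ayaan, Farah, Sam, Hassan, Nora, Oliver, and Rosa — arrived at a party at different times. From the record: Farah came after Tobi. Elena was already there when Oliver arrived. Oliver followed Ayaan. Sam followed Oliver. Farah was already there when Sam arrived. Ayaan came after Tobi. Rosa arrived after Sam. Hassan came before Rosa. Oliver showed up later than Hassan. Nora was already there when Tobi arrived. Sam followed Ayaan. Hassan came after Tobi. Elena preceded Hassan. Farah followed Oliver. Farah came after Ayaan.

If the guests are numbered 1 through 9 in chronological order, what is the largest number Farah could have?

7

Farah must come before Rosa and Sam — 2 guests forced after them.
Everything else can be placed before Farah in some valid order, so Farah can sit as late as position 9 − 2 = 7.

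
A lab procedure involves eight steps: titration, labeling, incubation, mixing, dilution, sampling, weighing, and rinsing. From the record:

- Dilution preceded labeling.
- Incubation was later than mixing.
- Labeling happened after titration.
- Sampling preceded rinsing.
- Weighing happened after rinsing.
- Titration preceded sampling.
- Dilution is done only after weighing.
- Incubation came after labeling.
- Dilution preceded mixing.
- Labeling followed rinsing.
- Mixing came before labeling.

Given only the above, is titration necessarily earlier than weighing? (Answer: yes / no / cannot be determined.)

Chain the constraints: titration → sampling → rinsing → weighing. Each link is directly stated, so titration comes before weighing.

yes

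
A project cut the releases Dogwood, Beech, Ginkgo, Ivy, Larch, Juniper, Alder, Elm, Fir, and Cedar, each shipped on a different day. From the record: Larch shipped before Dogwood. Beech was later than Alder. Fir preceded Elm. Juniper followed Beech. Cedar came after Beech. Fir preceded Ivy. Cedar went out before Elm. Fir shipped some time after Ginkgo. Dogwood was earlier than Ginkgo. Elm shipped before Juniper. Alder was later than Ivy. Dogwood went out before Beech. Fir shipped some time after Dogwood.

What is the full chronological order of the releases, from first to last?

Larch, Dogwood, Ginkgo, Fir, Ivy, Alder, Beech, Cedar, Elm, Juniper

The constraints fix every adjacent pair, so only one ordering works:
Larch → Dogwood → Ginkgo → Fir → Ivy → Alder → Beech → Cedar → Elm → Juniper.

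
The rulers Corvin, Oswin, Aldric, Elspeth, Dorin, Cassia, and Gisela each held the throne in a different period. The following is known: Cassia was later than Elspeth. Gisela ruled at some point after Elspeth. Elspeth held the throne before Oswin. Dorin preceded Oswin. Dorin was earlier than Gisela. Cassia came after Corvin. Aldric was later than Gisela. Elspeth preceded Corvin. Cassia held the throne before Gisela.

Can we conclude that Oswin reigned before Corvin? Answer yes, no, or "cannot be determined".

cannot be determined

No chain of stated constraints runs from Oswin to Corvin, and none runs from Corvin to Oswin either.
So the relative order of Oswin and Corvin is not fixed by the given facts.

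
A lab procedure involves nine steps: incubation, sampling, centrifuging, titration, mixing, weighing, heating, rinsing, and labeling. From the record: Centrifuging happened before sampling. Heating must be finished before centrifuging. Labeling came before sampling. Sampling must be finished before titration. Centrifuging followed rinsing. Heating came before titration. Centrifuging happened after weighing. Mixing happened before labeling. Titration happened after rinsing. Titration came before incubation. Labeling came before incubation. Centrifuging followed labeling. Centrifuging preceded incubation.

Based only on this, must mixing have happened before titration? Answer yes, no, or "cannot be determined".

yes

Chain the constraints: mixing → labeling → sampling → titration. Each link is directly stated, so mixing comes before titration.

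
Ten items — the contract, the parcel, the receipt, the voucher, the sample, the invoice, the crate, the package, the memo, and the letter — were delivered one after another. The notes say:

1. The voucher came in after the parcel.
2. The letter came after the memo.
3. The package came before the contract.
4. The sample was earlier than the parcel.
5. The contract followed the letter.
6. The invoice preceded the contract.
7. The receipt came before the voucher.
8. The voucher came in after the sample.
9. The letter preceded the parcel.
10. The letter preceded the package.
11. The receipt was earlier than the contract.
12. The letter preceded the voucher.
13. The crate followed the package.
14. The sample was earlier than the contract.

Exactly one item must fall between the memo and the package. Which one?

Tracing the constraints gives the memo → the letter → the package, so the letter sits after the memo and before the package.
No other item is forced both after the memo and before the package.

the letter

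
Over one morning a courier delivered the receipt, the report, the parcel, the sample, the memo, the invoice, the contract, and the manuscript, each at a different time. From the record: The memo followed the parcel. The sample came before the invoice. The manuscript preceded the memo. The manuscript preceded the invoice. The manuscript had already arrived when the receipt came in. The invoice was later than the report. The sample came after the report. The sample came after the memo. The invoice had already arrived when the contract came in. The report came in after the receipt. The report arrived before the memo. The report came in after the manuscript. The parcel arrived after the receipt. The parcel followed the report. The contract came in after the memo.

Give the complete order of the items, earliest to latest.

the manuscript, the receipt, the report, the parcel, the memo, the sample, the invoice, the contract

The constraints fix every adjacent pair, so only one ordering works:
the manuscript → the receipt → the report → the parcel → the memo → the sample → the invoice → the contract.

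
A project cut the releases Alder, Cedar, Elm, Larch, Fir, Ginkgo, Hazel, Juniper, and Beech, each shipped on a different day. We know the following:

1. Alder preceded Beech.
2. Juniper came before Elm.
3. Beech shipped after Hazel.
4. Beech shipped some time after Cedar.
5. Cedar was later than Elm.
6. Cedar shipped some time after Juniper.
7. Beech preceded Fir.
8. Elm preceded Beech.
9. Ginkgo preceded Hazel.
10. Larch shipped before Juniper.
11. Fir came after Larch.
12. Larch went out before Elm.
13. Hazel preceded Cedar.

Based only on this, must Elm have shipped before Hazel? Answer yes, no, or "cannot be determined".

cannot be determined

No chain of stated constraints runs from Elm to Hazel, and none runs from Hazel to Elm either.
So the relative order of Elm and Hazel is not fixed by the given facts.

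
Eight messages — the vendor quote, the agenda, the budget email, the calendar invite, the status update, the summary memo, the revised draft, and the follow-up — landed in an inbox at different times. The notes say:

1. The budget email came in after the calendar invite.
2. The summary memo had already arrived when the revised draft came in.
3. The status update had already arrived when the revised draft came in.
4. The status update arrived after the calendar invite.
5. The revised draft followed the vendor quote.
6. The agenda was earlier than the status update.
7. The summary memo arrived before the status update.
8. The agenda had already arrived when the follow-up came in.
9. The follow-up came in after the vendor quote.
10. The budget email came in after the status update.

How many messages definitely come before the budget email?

4

Directly stated before the budget email: the calendar invite and the status update.
The agenda reaches the budget email via the agenda → the status update → the budget email.
The summary memo reaches the budget email via the summary memo → the status update → the budget email.
No chain forces the follow-up (or any of the others) ahead of the budget email.
That's the agenda, the calendar invite, the status update, and the summary memo — 4 in all.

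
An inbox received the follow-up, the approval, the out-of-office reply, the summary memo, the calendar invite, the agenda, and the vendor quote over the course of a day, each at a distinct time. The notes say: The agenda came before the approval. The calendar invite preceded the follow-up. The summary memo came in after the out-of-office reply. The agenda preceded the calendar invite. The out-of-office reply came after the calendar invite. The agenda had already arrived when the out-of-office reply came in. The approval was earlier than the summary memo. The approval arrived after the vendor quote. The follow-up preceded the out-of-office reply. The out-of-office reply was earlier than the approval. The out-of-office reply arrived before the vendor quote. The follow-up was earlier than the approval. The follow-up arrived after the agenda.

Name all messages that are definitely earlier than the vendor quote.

the agenda, the calendar invite, the follow-up, the out-of-office reply

Directly stated before the vendor quote: the out-of-office reply.
The agenda reaches the vendor quote via the agenda → the out-of-office reply → the vendor quote.
The calendar invite reaches the vendor quote via the calendar invite → the out-of-office reply → the vendor quote.
The follow-up reaches the vendor quote via the follow-up → the out-of-office reply → the vendor quote.
No chain forces the summary memo (or any of the others) ahead of the vendor quote.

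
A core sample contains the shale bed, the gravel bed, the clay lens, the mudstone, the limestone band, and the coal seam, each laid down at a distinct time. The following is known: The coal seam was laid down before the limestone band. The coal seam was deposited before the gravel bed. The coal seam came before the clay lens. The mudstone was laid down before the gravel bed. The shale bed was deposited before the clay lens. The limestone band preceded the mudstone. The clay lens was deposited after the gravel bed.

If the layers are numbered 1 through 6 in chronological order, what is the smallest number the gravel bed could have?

4

The coal seam, the limestone band, and the mudstone must all come before the gravel bed — 3 forced predecessors.
Nothing else is forced ahead of the gravel bed, so its earliest slot is position 3 + 1 = 4.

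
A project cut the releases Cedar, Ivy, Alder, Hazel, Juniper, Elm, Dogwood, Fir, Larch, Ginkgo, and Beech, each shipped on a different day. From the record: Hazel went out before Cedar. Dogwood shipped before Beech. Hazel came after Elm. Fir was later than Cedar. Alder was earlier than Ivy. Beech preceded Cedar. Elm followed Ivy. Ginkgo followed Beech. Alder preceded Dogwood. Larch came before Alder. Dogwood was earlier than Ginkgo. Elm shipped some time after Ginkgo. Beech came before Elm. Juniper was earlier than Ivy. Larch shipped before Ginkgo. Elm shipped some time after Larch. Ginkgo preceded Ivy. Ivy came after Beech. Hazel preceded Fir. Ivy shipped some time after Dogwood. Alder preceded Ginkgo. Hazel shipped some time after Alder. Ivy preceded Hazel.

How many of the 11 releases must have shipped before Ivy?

6

Directly stated before Ivy: Alder, Beech, Dogwood, Ginkgo, and Juniper.
Larch reaches Ivy via Larch → Alder → Ivy.
No chain forces Elm (or any of the others) ahead of Ivy.
That's Alder, Beech, Dogwood, Ginkgo, Juniper, and Larch — 6 in all.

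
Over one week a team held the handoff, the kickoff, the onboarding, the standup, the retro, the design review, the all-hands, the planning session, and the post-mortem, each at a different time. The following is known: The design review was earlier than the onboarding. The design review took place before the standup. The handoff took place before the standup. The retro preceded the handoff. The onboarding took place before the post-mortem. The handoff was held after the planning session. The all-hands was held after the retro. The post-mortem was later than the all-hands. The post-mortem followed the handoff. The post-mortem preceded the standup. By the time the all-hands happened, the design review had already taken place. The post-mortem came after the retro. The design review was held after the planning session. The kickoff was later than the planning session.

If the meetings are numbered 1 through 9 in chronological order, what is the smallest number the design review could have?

The planning session must come before the design review — 1 forced predecessor.
Nothing else is forced ahead of the design review, so its earliest slot is position 1 + 1 = 2.

2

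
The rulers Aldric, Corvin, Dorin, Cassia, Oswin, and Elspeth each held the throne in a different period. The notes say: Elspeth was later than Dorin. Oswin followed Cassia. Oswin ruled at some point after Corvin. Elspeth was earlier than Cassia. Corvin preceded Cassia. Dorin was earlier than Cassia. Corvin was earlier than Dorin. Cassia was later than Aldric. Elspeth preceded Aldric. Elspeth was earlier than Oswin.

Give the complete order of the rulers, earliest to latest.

Corvin, Dorin, Elspeth, Aldric, Cassia, Oswin

The constraints fix every adjacent pair, so only one ordering works:
Corvin → Dorin → Elspeth → Aldric → Cassia → Oswin.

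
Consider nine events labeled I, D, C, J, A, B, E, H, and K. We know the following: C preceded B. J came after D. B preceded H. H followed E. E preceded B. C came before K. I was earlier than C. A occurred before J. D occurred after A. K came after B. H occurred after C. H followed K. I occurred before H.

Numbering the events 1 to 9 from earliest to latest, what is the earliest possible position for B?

4

C, E, and I must all come before B — 3 forced predecessors.
Nothing else is forced ahead of B, so its earliest slot is position 3 + 1 = 4.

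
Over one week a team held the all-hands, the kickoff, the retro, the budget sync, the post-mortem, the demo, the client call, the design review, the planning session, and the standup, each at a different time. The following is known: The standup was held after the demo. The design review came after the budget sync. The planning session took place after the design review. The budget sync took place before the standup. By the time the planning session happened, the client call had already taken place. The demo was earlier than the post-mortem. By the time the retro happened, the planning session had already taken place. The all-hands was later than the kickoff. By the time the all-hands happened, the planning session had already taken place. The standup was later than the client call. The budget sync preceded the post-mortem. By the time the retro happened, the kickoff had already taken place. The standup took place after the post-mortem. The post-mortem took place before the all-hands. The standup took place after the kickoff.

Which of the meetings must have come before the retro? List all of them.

the budget sync, the client call, the design review, the kickoff, the planning session

Directly stated before the retro: the kickoff and the planning session.
The budget sync reaches the retro via the budget sync → the design review → the planning session → the retro.
The client call reaches the retro via the client call → the planning session → the retro.
The design review reaches the retro via the design review → the planning session → the retro.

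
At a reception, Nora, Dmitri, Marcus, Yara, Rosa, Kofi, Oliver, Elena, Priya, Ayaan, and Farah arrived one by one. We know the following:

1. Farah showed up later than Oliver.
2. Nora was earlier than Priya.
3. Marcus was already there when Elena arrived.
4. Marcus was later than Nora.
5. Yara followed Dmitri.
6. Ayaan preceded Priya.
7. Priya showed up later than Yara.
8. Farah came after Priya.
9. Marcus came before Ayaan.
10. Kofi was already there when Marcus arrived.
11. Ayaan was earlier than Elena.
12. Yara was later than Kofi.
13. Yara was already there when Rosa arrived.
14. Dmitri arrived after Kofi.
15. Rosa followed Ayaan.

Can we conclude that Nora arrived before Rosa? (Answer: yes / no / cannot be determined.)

yes

Chain the constraints: Nora → Marcus → Ayaan → Rosa. Each link is directly stated, so Nora comes before Rosa.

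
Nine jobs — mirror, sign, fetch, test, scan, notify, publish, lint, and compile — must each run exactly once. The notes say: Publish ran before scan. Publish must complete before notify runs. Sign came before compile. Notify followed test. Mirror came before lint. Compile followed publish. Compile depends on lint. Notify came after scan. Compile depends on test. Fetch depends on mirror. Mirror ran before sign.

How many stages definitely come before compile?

5

Directly stated before compile: lint, publish, sign, and test.
Mirror reaches compile via mirror → lint → compile.
No chain forces scan (or any of the others) ahead of compile.
That's lint, mirror, publish, sign, and test — 5 in all.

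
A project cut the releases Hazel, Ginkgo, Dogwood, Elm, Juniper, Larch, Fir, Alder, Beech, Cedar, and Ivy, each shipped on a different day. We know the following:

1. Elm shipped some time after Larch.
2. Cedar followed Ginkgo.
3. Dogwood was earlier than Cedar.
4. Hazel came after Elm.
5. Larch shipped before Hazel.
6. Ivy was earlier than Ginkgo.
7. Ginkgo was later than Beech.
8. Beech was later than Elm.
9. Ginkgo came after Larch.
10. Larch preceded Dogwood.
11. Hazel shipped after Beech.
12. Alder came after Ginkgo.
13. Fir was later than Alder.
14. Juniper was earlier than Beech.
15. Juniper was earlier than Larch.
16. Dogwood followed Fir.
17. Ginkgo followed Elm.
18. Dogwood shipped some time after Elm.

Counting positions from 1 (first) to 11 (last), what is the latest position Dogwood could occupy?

10

Dogwood must come before Cedar — 1 release forced after it.
Everything else can be placed before Dogwood in some valid order, so Dogwood can sit as late as position 11 − 1 = 10.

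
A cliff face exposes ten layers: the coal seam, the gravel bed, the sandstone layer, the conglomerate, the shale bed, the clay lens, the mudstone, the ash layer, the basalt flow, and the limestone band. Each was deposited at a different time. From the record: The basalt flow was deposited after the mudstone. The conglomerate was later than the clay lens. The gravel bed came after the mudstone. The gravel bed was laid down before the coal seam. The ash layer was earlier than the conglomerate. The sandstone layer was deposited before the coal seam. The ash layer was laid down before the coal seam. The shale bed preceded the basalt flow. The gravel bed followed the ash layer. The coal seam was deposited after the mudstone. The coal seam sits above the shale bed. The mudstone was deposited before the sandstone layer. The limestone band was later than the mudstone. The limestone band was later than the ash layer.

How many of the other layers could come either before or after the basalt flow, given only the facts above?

Forced before the basalt flow: the mudstone and the shale bed.
That leaves the ash layer, the clay lens, the coal seam, the conglomerate, the gravel bed, the limestone band, and the sandstone layer with no forced order relative to the basalt flow — 7.

7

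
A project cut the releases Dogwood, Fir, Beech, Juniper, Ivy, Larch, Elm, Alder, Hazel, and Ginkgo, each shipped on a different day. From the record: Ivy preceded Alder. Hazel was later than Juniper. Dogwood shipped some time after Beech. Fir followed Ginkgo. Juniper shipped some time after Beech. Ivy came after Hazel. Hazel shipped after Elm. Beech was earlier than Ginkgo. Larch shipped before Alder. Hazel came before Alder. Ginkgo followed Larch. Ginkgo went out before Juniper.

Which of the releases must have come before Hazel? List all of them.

Beech, Elm, Ginkgo, Juniper, Larch

Directly stated before Hazel: Elm and Juniper.
Beech reaches Hazel via Beech → Juniper → Hazel.
Ginkgo reaches Hazel via Ginkgo → Juniper → Hazel.
Larch reaches Hazel via Larch → Ginkgo → Juniper → Hazel.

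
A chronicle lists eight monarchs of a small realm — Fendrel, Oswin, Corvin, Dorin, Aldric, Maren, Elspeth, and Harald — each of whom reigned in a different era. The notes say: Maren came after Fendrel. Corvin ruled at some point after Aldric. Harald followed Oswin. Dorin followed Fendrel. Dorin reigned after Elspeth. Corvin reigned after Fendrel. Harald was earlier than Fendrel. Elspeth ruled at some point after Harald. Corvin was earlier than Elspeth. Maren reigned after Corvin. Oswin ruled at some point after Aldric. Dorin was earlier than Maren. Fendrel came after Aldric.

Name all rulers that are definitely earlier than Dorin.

Directly stated before Dorin: Elspeth and Fendrel.
Aldric reaches Dorin via Aldric → Fendrel → Dorin.
Corvin reaches Dorin via Corvin → Elspeth → Dorin.
Harald reaches Dorin via Harald → Fendrel → Dorin.
Likewise Oswin reaches Dorin by chaining the stated constraints.
No chain forces Maren ahead of Dorin.

Aldric, Corvin, Elspeth, Fendrel, Harald, Oswin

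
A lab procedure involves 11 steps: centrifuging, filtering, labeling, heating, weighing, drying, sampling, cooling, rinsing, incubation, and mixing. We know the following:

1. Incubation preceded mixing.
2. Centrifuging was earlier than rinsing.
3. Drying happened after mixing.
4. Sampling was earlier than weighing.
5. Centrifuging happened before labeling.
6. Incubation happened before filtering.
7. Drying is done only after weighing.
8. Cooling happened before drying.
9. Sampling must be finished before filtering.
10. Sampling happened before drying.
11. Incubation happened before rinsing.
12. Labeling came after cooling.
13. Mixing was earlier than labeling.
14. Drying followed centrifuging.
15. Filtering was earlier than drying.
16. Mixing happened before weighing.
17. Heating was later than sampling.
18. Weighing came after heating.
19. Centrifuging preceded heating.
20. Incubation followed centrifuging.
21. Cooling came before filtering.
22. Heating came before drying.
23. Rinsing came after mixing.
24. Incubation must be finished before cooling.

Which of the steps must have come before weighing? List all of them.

centrifuging, heating, incubation, mixing, sampling

Directly stated before weighing: heating, mixing, and sampling.
Centrifuging reaches weighing via centrifuging → heating → weighing.
Incubation reaches weighing via incubation → mixing → weighing.
No chain forces rinsing (or any of the others) ahead of weighing.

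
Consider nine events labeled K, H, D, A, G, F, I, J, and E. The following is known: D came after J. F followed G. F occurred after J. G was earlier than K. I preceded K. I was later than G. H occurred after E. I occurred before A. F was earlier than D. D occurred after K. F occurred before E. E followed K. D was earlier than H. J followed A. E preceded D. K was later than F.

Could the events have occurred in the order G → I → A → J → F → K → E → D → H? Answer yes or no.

yes

Check each stated constraint against the proposed order — e.g. G is ahead of F; G is ahead of K. Every pair is in the required order; nothing is violated.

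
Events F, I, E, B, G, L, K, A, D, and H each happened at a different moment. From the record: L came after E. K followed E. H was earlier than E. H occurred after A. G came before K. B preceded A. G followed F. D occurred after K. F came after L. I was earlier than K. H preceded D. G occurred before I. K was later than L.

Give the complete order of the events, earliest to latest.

B, A, H, E, L, F, G, I, K, D

The constraints fix every adjacent pair, so only one ordering works:
B → A → H → E → L → F → G → I → K → D.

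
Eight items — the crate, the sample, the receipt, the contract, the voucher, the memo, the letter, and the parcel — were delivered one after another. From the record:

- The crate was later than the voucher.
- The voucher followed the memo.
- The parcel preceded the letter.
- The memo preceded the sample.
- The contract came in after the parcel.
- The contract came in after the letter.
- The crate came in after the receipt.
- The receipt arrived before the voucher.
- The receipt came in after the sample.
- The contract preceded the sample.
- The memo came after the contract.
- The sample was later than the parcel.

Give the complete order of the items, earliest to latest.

The constraints fix every adjacent pair, so only one ordering works:
the parcel → the letter → the contract → the memo → the sample → the receipt → the voucher → the crate.

the parcel, the letter, the contract, the memo, the sample, the receipt, the voucher, the crate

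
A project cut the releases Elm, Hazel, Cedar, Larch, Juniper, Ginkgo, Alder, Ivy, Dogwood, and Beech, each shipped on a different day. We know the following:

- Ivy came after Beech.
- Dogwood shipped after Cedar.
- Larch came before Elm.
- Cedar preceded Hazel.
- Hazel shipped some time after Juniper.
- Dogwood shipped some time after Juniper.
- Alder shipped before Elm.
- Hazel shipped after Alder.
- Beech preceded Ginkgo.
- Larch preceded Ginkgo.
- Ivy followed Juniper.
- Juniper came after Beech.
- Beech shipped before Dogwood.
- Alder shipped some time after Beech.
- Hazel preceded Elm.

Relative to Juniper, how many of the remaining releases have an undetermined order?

Forced before Juniper: Beech; forced after Juniper: Dogwood, Elm, Hazel, and Ivy.
That leaves Alder, Cedar, Ginkgo, and Larch with no forced order relative to Juniper — 4.

4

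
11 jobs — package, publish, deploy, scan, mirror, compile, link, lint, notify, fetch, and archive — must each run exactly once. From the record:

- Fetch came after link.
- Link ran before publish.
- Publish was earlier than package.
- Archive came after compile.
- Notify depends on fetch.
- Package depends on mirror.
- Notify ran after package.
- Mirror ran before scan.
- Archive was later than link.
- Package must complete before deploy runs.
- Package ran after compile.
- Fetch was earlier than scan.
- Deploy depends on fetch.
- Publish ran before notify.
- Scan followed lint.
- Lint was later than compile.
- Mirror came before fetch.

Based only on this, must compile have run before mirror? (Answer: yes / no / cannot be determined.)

cannot be determined

No chain of stated constraints runs from compile to mirror, and none runs from mirror to compile either.
So the relative order of compile and mirror is not fixed by the given facts.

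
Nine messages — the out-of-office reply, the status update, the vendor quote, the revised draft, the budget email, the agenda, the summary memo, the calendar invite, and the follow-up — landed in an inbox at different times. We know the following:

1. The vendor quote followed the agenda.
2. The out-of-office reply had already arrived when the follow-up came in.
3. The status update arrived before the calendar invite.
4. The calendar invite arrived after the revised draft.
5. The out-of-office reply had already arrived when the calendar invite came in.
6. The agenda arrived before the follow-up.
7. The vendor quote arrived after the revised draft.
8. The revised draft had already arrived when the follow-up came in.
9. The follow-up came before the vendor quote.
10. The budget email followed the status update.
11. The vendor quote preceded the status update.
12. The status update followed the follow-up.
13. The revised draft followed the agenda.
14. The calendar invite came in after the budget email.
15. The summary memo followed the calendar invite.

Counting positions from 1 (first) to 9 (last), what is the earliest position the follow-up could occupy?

4

The agenda, the out-of-office reply, and the revised draft must all come before the follow-up — 3 forced predecessors.
Nothing else is forced ahead of the follow-up, so its earliest slot is position 3 + 1 = 4.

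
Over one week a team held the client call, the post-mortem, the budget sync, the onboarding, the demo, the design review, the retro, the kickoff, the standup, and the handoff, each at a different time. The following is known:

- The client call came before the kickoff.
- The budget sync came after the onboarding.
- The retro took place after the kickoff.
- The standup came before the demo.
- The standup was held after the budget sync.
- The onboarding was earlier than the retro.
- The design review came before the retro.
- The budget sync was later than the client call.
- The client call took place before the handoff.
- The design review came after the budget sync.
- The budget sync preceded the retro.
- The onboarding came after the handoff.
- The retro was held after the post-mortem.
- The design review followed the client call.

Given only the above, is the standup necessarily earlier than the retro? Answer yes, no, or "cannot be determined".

No chain of stated constraints runs from the standup to the retro, and none runs from the retro to the standup either.
So the relative order of the standup and the retro is not fixed by the given facts.

cannot be determined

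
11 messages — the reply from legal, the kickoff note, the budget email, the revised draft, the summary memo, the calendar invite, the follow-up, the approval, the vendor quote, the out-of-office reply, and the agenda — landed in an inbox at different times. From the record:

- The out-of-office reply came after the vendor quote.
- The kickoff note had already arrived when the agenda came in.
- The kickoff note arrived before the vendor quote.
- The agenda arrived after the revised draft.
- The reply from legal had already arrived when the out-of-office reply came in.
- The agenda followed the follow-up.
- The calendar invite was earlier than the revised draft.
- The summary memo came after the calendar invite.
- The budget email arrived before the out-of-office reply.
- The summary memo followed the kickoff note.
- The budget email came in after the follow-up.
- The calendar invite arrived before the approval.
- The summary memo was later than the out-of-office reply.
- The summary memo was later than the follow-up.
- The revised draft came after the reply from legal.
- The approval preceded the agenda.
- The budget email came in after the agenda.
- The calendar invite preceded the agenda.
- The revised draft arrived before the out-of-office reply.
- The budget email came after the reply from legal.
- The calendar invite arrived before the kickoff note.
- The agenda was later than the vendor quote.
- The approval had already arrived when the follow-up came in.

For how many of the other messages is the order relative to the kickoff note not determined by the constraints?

4

Forced before the kickoff note: the calendar invite; forced after the kickoff note: the agenda, the budget email, the out-of-office reply, the summary memo, and the vendor quote.
That leaves the approval, the follow-up, the reply from legal, and the revised draft with no forced order relative to the kickoff note — 4.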